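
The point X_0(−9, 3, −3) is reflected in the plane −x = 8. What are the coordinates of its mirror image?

With n = (−1, 0, 0), the signed offset is (n·X_0 − 8)/|n|² = 1/1 = 1.
X_0' = X_0 − 2t·n = (−9, 3, −3) − 2·(−1, 0, 0) = (−7, 3, −3).

(-7, 3, -3)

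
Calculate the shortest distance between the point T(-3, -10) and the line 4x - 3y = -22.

8

The normal to the line is n = (4, -3) with |n| = 5.
|n·T − (-22)| = |18 − (-22)| = 40, so the distance is 40/5 = 8.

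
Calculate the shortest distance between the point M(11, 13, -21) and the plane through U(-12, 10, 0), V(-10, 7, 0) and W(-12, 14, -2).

9√29/29

UV = (2, -3, 0) and UW = (0, 4, -2), so a normal is n = UV × UW = (6, 4, 8).
Then n·(11, 13, -21) - (-32) = -18.
|n| = √(36 + 16 + 64) = 2√29, so the distance is |-18|/(2√29) = 9/√29.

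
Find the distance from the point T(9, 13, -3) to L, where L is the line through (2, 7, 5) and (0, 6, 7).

√5

A direction vector is d = (-2, -1, 2).
AP = (7, 6, -8); AP·d = -36, |AP|² = 149, |d|² = 9.
distance² = |AP|² − (AP·d)²/|d|² = 149 − 1296/9 = 5, so the distance is √5.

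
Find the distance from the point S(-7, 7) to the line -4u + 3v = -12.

61/5

d = |(-4)·(-7) + 3·7 − (-12)| / √(16 + 9) = |61|/5 = 61/5.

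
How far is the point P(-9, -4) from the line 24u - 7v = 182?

The normal to the line is n = (24, -7) with |n| = 25.
|n·P − 182| = |-188 − 182| = 370, so the distance is 370/25 = 74/5.

74/5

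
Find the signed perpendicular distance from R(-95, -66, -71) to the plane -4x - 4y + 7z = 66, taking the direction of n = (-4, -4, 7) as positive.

9

n·R − 66 = 81.
|n| = 9, so the signed distance is 81/9 = 9.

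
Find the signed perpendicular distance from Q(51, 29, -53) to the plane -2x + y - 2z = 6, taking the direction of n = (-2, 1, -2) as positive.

9

n·Q − 6 = 27.
|n| = 3, so the signed distance is 27/3 = 9.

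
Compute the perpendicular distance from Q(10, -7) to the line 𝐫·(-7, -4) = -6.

36/√65

The normal to the line is n = (-7, -4) with |n| = √65.
|n·Q − (-6)| = |-42 − (-6)| = 36, so the distance is 36/√65.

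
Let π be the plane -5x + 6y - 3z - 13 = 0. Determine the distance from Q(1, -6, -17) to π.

3/√70

d = |(-5)·1 + 6·(-6) + (-3)·(-17) − 13| / √(25 + 36 + 9) = |-3| / √70 = 3/√70.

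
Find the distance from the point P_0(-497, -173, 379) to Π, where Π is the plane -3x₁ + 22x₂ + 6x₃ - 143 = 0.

d = |(-3)·(-497) + 22·(-173) + 6·379 − 143| / √(9 + 484 + 36) = |-184| / 23 = 8.

8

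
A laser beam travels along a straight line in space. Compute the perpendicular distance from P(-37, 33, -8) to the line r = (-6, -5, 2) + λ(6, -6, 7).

√569

Direction vector d = (6, -6, 7).
AP = (-31, 38, -10), and AP × d = (206, 157, -42).
|AP × d|² = 68849 and |d|² = 121, so the distance is √(68849/121) = √569.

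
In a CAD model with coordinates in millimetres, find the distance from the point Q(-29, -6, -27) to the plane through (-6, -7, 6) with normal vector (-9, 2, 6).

The plane has equation n·(r − (-6, -7, 6)) = 0, i.e. n·r = 76.
n = (-9, 2, 6); n·P − 76 = 11; |n| = 11; distance = 11/11 = 1.

1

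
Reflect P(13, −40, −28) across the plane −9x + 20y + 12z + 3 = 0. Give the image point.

n = (−9, 20, 12), |n|² = 625, n·P − (-3) = -1250, so t = -1250/625 = -2.
Foot F = P − (-2)·n = (−5, 0, −4); the reflection is 2F − P = (−23, 40, 20).

(-23, 40, 20)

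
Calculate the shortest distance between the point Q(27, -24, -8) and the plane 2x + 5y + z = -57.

17/√30

n = (2, 5, 1); n·P − (-57) = -17; |n| = √30; distance = 17/√30.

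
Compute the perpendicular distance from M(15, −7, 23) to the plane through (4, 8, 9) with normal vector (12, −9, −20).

The plane has equation n·(r − (4, 8, 9)) = 0, i.e. n·r = -204.
n = (12, −9, −20); n·P − (-204) = -13; |n| = 25; distance = 13/25.

13/25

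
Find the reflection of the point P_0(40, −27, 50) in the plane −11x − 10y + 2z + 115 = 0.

(222/5, -23, 246/5)

With n = (−11, −10, 2), the signed offset is (n·P_0 − (-115))/|n|² = 45/225 = 1/5.
P_0' = P_0 − 2t·n = (40, −27, 50) − (2/5)·(−11, −10, 2) = (222/5, −23, 246/5).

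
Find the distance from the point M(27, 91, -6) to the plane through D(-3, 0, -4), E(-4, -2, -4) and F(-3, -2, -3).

DE = (-1, -2, 0) and DF = (0, -2, 1), so a normal is n = DE × DF = (-2, 1, 2).
n = (-2, 1, 2); n·P − (-2) = 27; |n| = 3; distance = 27/3 = 9.

9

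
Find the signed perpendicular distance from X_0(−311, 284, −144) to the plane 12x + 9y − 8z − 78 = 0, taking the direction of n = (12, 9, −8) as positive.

-6

n·X_0 − 78 = -102.
|n| = 17, so the signed distance is -102/17 = -6.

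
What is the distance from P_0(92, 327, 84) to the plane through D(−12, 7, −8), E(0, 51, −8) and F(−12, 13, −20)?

4

DE = (12, 44, 0) and DF = (0, 6, −12), so a normal is n = DE × DF = (−528, 144, 72).
Then n·(92, 327, 84) − 6768 = −2208.
|n| = √(278784 + 20736 + 5184) = 552, so the distance is |-2208|/552 = 4.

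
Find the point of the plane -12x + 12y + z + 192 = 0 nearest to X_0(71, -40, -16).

n = (-12, 12, 1), |n|² = 289, and n·X_0 − (-192) = -1156.
t = -1156/289 = -4, so the foot is X_0 − t·n = (71, -40, -16) − (-4)·(-12, 12, 1) = (23, 8, -12).

(23, 8, -12)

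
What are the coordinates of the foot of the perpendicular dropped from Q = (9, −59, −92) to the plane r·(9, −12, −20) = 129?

(-27, -11, -12)

n = (9, −12, −20), |n|² = 625, and n·Q − 129 = 2500.
t = 2500/625 = 4, so the foot is Q − t·n = (9, −59, −92) − 4·(9, −12, −20) = (−27, −11, −12).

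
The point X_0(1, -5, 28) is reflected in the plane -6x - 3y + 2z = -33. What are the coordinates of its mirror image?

n = (-6, -3, 2), |n|² = 49, n·X_0 − (-33) = 98, so t = 98/49 = 2.
Foot F = X_0 − 2·n = (13, 1, 24); the reflection is 2F − X_0 = (25, 7, 20).

(25, 7, 20)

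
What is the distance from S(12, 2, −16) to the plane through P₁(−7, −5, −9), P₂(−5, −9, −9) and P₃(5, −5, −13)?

3/√41

P₁P₂ = (2, −4, 0) and P₁P₃ = (12, 0, −4), so a normal is n = P₁P₂ × P₁P₃ = (16, 8, 48).
d = |16·12 + 8·2 + 48·(-16) − (-584)| / √(256 + 64 + 2304) = |24| / (8√41) = 3/√41.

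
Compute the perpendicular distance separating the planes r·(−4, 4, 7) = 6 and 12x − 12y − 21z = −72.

Divide the second equation by -3 to match normals: −4x + 4y + 7z = 24.
With common normal n = (−4, 4, 7) (|n| = 9), the distance is |6 − 24|/|n| = 18/9 = 2.

2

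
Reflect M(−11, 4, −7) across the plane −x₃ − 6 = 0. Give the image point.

(-11, 4, -5)

n = (0, 0, −1), |n|² = 1, n·M − 6 = 1, so t = 1/1 = 1.
Foot F = M − 1·n = (−11, 4, −6); the reflection is 2F − M = (−11, 4, −5).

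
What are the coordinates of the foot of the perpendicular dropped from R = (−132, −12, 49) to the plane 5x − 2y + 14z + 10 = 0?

n = (5, −2, 14), |n|² = 225, and n·R − (-10) = 60.
t = 60/225 = 4/15, so the foot is R − t·n = (−132, −12, 49) − (4/15)·(5, −2, 14) = (−400/3, −172/15, 679/15).

(-400/3, -172/15, 679/15)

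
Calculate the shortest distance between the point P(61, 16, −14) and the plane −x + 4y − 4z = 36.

d = |(-1)·61 + 4·16 + (-4)·(-14) − 36| / √(1 + 16 + 16) = |23| / √33 = 23/√33.

23√33/33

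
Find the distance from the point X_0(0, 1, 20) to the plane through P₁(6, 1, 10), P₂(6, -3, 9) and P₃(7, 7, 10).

P₁P₂ = (0, -4, -1) and P₁P₃ = (1, 6, 0), so a normal is n = P₁P₂ × P₁P₃ = (6, -1, 4).
d = |6·0 + (-1)·1 + 4·20 − 75| / √(36 + 1 + 16) = |4| / √53 = 4√53/53.

4√53/53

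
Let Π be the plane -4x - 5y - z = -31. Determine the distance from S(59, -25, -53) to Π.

Normal vector n = (-4, -5, -1), and n·(59, -25, -53) - (-31) = -27.
|n| = √(16 + 25 + 1) = √42, so the distance is |-27|/√42 = 27/√42.

9√42/14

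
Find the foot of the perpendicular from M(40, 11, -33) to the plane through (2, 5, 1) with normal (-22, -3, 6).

n = (-22, -3, 6), |n|² = 529, and n·M − (-53) = -1058.
t = -1058/529 = -2, so the foot is M − t·n = (40, 11, -33) − (-2)·(-22, -3, 6) = (-4, 5, -21).

(-4, 5, -21)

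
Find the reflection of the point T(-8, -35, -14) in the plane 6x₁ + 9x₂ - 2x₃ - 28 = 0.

(28, 19, -26)

With n = (6, 9, -2), the signed offset is (n·T − 28)/|n|² = -363/121 = -3.
T' = T − 2t·n = (-8, -35, -14) − (-6)·(6, 9, -2) = (28, 19, -26).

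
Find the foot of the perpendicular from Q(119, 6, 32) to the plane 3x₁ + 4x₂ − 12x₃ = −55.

(1535/13, 62/13, 464/13)

The perpendicular from Q has direction n = (3, 4, −12): r = (119, 6, 32) + t(3, 4, −12).
Substitute into the plane: n·(Q + tn) = -55 gives -3 + 169t = -55, so t = -4/13.
Foot = (119, 6, 32) + (-4/13)·(3, 4, −12) = (1535/13, 62/13, 464/13).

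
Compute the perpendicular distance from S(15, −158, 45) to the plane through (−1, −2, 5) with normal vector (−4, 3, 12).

4

The plane has equation n·(r − (−1, −2, 5)) = 0, i.e. n·r = 58.
Then n·(15, −158, 45) − 58 = −52.
|n| = √(16 + 9 + 144) = 13, so the distance is |-52|/13 = 4.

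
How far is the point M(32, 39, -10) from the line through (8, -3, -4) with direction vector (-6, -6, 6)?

Direction vector d = (-6, -6, 6).
AP = (24, 42, -6); AP·d = -432, |AP|² = 2376, |d|² = 108.
distance² = |AP|² − (AP·d)²/|d|² = 2376 − 186624/108 = 648, so the distance is 18√2.

18√2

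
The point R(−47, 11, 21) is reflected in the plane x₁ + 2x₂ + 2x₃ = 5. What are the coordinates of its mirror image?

With n = (1, 2, 2), the signed offset is (n·R − 5)/|n|² = 12/9 = 4/3.
R' = R − 2t·n = (−47, 11, 21) − (8/3)·(1, 2, 2) = (−149/3, 17/3, 47/3).

(-149/3, 17/3, 47/3)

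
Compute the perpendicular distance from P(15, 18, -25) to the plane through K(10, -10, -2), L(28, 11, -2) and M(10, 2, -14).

KL = (18, 21, 0) and KM = (0, 12, -12), so a normal is n = KL × KM = (-252, 216, 216).
Then n·(15, 18, -25) - (-5112) = -180.
|n| = √(63504 + 46656 + 46656) = 396, so the distance is |-180|/396 = 5/11.

5/11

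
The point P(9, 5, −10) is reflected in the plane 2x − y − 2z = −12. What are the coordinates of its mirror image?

(-11, 15, 10)

n = (2, −1, −2), |n|² = 9, n·P − (-12) = 45, so t = 45/9 = 5.
Foot F = P − 5·n = (−1, 10, 0); the reflection is 2F − P = (−11, 15, 10).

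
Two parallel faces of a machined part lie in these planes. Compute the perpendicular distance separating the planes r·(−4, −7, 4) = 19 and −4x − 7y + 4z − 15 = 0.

4/9

Both planes have normal n = (−4, −7, 4), |n| = 9. Any point on the first plane is at distance |15 − 19|/|n| = 4/9 from the second.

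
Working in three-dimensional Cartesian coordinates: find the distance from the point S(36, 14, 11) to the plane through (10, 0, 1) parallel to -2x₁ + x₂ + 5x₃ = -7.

2√30/5

Parallel planes share the normal n = (-2, 1, 5); since (10, 0, 1) lies on the plane, its equation is -2x₁ + x₂ + 5x₃ = -15.
n = (-2, 1, 5); n·P − (-15) = 12; |n| = √30; distance = 12/√30.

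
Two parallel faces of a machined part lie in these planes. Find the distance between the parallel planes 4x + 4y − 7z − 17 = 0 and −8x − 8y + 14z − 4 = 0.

Divide the second equation by -2 to match normals: 4x + 4y − 7z = -2.
Both planes have normal n = (4, 4, −7), |n| = 9. Any point on the first plane is at distance |(-2) − 17|/|n| = 19/9 from the second.

19/9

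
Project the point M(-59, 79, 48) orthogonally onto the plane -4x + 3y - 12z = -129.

(-759/13, 1021/13, 648/13)

The perpendicular from M has direction n = (-4, 3, -12): r = (-59, 79, 48) + λ(-4, 3, -12).
Substitute into the plane: n·(M + λn) = -129 gives -103 + 169λ = -129, so λ = -2/13.
Foot = (-59, 79, 48) + (-2/13)·(-4, 3, -12) = (-759/13, 1021/13, 648/13).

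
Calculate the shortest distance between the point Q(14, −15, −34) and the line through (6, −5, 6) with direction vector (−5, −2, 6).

2√181

Direction vector d = (−5, −2, 6).
AP = (8, −10, −40); AP·d = -260, |AP|² = 1764, |d|² = 65.
distance² = |AP|² − (AP·d)²/|d|² = 1764 − 67600/65 = 724, so the distance is 2√181.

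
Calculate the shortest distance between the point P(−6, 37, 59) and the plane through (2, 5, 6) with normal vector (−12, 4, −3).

The plane has equation n·(r − (2, 5, 6)) = 0, i.e. n·r = -22.
d = |(-12)·(-6) + 4·37 + (-3)·59 − (-22)| / √(144 + 16 + 9) = |65| / 13 = 5.

5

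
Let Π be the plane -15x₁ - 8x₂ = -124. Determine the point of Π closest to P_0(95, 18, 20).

(20, -22, 20)

The perpendicular from P_0 has direction n = (-15, -8, 0): r = (95, 18, 20) + μ(-15, -8, 0).
Substitute into the plane: n·(P_0 + μn) = -124 gives -1569 + 289μ = -124, so μ = 5.
Foot = (95, 18, 20) + 5·(-15, -8, 0) = (20, -22, 20).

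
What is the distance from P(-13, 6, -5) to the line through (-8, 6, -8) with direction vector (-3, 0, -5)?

√34

Direction vector d = (-3, 0, -5).
AP = (-5, 0, 3), and AP × d = (0, -34, 0).
|AP × d|² = 1156 and |d|² = 34, so the distance is √(1156/34) = √34.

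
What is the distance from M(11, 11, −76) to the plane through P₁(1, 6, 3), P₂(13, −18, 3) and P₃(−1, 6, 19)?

P₁P₂ = (12, −24, 0) and P₁P₃ = (−2, 0, 16), so a normal is n = P₁P₂ × P₁P₃ = (−384, −192, −48).
n = (−384, −192, −48); n·P − (-1680) = -1008; |n| = 432; distance = 1008/432 = 7/3.

7/3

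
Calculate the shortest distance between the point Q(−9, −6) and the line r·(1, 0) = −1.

d = |1·(-9) + 0·(-6) − (-1)| / √(1 + 0) = |-8|/1 = 8.

8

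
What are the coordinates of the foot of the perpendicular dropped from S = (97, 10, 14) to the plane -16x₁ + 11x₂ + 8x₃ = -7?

The perpendicular from S has direction n = (-16, 11, 8): r = (97, 10, 14) + λ(-16, 11, 8).
Substitute into the plane: n·(S + λn) = -7 gives -1330 + 441λ = -7, so λ = 3.
Foot = (97, 10, 14) + 3·(-16, 11, 8) = (49, 43, 38).

(49, 43, 38)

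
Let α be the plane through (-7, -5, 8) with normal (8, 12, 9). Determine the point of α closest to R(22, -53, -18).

(38, -29, 0)

The perpendicular from R has direction n = (8, 12, 9): r = (22, -53, -18) + μ(8, 12, 9).
Substitute into the plane: n·(R + μn) = -44 gives -622 + 289μ = -44, so μ = 2.
Foot = (22, -53, -18) + 2·(8, 12, 9) = (38, -29, 0).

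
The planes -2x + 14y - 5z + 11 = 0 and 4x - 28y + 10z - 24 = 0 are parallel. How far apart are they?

Divide the second equation by -2 to match normals: -2x + 14y - 5z = -12.
Both planes have normal n = (-2, 14, -5), |n| = 15. Any point on the first plane is at distance |(-12) − (-11)|/|n| = 1/15 from the second.

1/15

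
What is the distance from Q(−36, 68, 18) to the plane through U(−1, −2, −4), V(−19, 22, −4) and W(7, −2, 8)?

2

UV = (−18, 24, 0) and UW = (8, 0, 12), so a normal is n = UV × UW = (288, 216, −192).
Then n·(−36, 68, 18) − 48 = 816.
|n| = √(82944 + 46656 + 36864) = 408, so the distance is |816|/408 = 2.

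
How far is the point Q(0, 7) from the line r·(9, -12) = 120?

68/5

d = |9·0 + (-12)·7 − 120| / √(81 + 144) = |-204|/15 = 68/5.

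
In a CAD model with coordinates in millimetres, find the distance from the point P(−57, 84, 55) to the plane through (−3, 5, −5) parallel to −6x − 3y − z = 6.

Parallel planes share the normal n = (−6, −3, −1); since (−3, 5, −5) lies on the plane, its equation is −6x − 3y − z = 8.
n = (−6, −3, −1); n·P − 8 = 27; |n| = √46; distance = 27/√46.

27√46/46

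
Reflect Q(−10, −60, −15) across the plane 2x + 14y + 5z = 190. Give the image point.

With n = (2, 14, 5), the signed offset is (n·Q − 190)/|n|² = -1125/225 = -5.
Q' = Q − 2t·n = (−10, −60, −15) − (-10)·(2, 14, 5) = (10, 80, 35).

(10, 80, 35)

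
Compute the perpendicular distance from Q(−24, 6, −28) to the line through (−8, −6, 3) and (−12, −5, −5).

√65

A direction vector is d = (−4, 1, −8).
AP = (−16, 12, −31), and AP × d = (−65, −4, 32).
|AP × d|² = 5265 and |d|² = 81, so the distance is √(5265/81) = √65.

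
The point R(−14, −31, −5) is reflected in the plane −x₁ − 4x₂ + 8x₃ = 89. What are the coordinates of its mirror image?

n = (−1, −4, 8), |n|² = 81, n·R − 89 = 9, so t = 9/81 = 1/9.
Foot F = R − (1/9)·n = (−125/9, −275/9, −53/9); the reflection is 2F − R = (−124/9, −271/9, −61/9).

(-124/9, -271/9, -61/9)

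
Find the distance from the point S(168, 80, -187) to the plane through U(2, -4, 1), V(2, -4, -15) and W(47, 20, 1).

4

UV = (0, 0, -16) and UW = (45, 24, 0), so a normal is n = UV × UW = (384, -720, 0).
Then n·(168, 80, -187) - 3648 = 3264.
|n| = √(147456 + 518400 + 0) = 816, so the distance is |3264|/816 = 4.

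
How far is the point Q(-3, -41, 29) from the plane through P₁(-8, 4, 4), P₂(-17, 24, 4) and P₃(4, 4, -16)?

P₁P₂ = (-9, 20, 0) and P₁P₃ = (12, 0, -20), so a normal is n = P₁P₂ × P₁P₃ = (-400, -180, -240).
Then n·(-3, -41, 29) - 1520 = 100.
|n| = √(160000 + 32400 + 57600) = 500, so the distance is |100|/500 = 1/5.

1/5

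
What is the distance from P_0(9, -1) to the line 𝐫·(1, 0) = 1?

d = |1·9 + 0·(-1) − 1| / √(1 + 0) = |8|/1 = 8.

8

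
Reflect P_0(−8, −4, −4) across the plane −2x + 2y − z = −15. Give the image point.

With n = (−2, 2, −1), the signed offset is (n·P_0 − (-15))/|n|² = 27/9 = 3.
P_0' = P_0 − 2t·n = (−8, −4, −4) − 6·(−2, 2, −1) = (4, −16, 2).

(4, -16, 2)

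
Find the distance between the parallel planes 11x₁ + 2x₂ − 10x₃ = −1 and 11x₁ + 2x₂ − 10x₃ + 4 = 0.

1/5

With common normal n = (11, 2, −10) (|n| = 15), the distance is |(-1) − (-4)|/|n| = 3/15 = 1/5.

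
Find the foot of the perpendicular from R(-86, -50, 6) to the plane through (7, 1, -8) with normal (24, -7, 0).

(-14, -71, 6)

n = (24, -7, 0), |n|² = 625, and n·R − 161 = -1875.
t = -1875/625 = -3, so the foot is R − t·n = (-86, -50, 6) − (-3)·(24, -7, 0) = (-14, -71, 6).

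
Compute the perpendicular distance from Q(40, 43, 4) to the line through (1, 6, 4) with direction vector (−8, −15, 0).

17

Direction vector d = (−8, −15, 0).
AP = (39, 37, 0), and AP × d = (0, 0, −289).
|AP × d|² = 83521 and |d|² = 289, so the distance is √(83521/289) = √289 = 17.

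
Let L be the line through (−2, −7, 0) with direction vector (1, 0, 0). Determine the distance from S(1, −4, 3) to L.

3√2

Direction vector d = (1, 0, 0).
AP = (3, 3, 3), and AP × d = (0, 3, −3).
|AP × d|² = 18 and |d|² = 1, so the distance is √18 = 3√2.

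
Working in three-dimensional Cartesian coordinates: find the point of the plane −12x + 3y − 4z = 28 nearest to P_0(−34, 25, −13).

(2, 16, -1)

The perpendicular from P_0 has direction n = (−12, 3, −4): r = (−34, 25, −13) + λ(−12, 3, −4).
Substitute into the plane: n·(P_0 + λn) = 28 gives 535 + 169λ = 28, so λ = -3.
Foot = (−34, 25, −13) + (-3)·(−12, 3, −4) = (2, 16, −1).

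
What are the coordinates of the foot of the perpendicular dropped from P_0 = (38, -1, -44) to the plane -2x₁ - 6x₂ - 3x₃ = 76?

(262/7, -19/7, -314/7)

The perpendicular from P_0 has direction n = (-2, -6, -3): r = (38, -1, -44) + t(-2, -6, -3).
Substitute into the plane: n·(P_0 + tn) = 76 gives 62 + 49t = 76, so t = 2/7.
Foot = (38, -1, -44) + (2/7)·(-2, -6, -3) = (262/7, -19/7, -314/7).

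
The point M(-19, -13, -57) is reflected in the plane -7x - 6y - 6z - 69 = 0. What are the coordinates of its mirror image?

n = (-7, -6, -6), |n|² = 121, n·M − 69 = 484, so t = 484/121 = 4.
Foot F = M − 4·n = (9, 11, -33); the reflection is 2F − M = (37, 35, -9).

(37, 35, -9)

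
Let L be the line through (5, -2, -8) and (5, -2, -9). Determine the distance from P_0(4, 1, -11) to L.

A direction vector is d = (0, 0, -1).
AP = (-1, 3, -3); AP·d = 3, |AP|² = 19, |d|² = 1.
distance² = |AP|² − (AP·d)²/|d|² = 19 − 9/1 = 10, so the distance is √10.

√10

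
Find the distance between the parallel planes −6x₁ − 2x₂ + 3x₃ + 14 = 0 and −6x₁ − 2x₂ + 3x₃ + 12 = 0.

Both planes have normal n = (−6, −2, 3), |n| = 7. Any point on the first plane is at distance |(-12) − (-14)|/|n| = 2/7 from the second.

2/7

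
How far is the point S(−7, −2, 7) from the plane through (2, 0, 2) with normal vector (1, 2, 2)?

1

The plane has equation n·(r − (2, 0, 2)) = 0, i.e. n·r = 6.
Then n·(−7, −2, 7) − 6 = −3.
|n| = √(1 + 4 + 4) = 3, so the distance is |-3|/3 = 1.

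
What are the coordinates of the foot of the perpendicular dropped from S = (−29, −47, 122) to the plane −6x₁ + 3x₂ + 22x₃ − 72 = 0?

(1, -62, 12)

The perpendicular from S has direction n = (−6, 3, 22): r = (−29, −47, 122) + μ(−6, 3, 22).
Substitute into the plane: n·(S + μn) = 72 gives 2717 + 529μ = 72, so μ = -5.
Foot = (−29, −47, 122) + (-5)·(−6, 3, 22) = (1, −62, 12).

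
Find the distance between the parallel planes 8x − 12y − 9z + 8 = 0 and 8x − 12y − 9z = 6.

Both planes have normal n = (8, −12, −9), |n| = 17. Any point on the first plane is at distance |6 − (-8)|/|n| = 14/17 from the second.

14/17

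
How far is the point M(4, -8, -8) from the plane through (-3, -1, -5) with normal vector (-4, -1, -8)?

1/3

The plane has equation n·(r − (-3, -1, -5)) = 0, i.e. n·r = 53.
Then n·(4, -8, -8) - 53 = 3.
|n| = √(16 + 1 + 64) = 9, so the distance is |3|/9 = 1/3.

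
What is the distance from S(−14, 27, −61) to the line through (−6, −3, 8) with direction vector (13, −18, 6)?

3√401

Direction vector d = (13, −18, 6).
AP = (−8, 30, −69); AP·d = -1058, |AP|² = 5725, |d|² = 529.
distance² = |AP|² − (AP·d)²/|d|² = 5725 − 1119364/529 = 3609, so the distance is 3√401.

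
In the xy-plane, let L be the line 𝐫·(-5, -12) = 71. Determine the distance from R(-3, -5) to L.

The normal to the line is n = (-5, -12) with |n| = 13.
|n·R − 71| = |75 − 71| = 4, so the distance is 4/13.

4/13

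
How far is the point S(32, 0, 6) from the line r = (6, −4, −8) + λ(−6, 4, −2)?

8√6

Direction vector d = (−6, 4, −2).
AP = (26, 4, 14); AP·d = -168, |AP|² = 888, |d|² = 56.
distance² = |AP|² − (AP·d)²/|d|² = 888 − 28224/56 = 384, so the distance is 8√6.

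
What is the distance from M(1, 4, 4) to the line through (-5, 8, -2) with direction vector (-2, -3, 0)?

2√22

Direction vector d = (-2, -3, 0).
AP = (6, -4, 6); AP·d = 0, |AP|² = 88, |d|² = 13.
distance² = |AP|² − (AP·d)²/|d|² = 88 − 0/13 = 88, so the distance is 2√22.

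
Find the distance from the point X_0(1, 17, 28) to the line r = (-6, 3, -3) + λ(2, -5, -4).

Direction vector d = (2, -5, -4).
AP = (7, 14, 31); AP·d = -180, |AP|² = 1206, |d|² = 45.
distance² = |AP|² − (AP·d)²/|d|² = 1206 − 32400/45 = 486, so the distance is 9√6.

9√6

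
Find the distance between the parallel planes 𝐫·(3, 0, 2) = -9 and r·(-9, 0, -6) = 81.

Divide the second equation by -3 to match normals: 3x + 2z = -27.
With common normal n = (3, 0, 2) (|n| = √13), the distance is |(-9) − (-27)|/|n| = 18/√13.

18/√13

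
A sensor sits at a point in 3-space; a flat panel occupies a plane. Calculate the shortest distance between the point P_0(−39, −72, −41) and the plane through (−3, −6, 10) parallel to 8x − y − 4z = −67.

2

Parallel planes share the normal n = (8, −1, −4); since (−3, −6, 10) lies on the plane, its equation is 8x − y − 4z = -58.
d = |8·(-39) + (-1)·(-72) + (-4)·(-41) − (-58)| / √(64 + 1 + 16) = |-18| / 9 = 2.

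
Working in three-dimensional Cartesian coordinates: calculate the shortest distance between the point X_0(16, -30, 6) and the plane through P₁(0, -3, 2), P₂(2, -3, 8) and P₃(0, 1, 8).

P₁P₂ = (2, 0, 6) and P₁P₃ = (0, 4, 6), so a normal is n = P₁P₂ × P₁P₃ = (-24, -12, 8).
Then n·(16, -30, 6) - 52 = -28.
|n| = √(576 + 144 + 64) = 28, so the distance is |-28|/28 = 1.

1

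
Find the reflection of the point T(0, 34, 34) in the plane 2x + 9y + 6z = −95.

(-20, -56, -26)

With n = (2, 9, 6), the signed offset is (n·T − (-95))/|n|² = 605/121 = 5.
T' = T − 2t·n = (0, 34, 34) − 10·(2, 9, 6) = (−20, −56, −26).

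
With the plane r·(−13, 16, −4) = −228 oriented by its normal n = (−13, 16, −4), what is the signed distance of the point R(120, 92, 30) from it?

n·R − (-228) = 20.
|n| = 21, so the signed distance is 20/21.

20/21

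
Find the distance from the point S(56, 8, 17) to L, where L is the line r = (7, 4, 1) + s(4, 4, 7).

9√17

Direction vector d = (4, 4, 7).
AP = (49, 4, 16); AP·d = 324, |AP|² = 2673, |d|² = 81.
distance² = |AP|² − (AP·d)²/|d|² = 2673 − 104976/81 = 1377, so the distance is 9√17.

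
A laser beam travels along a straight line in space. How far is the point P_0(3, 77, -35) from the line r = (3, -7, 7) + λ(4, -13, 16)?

Direction vector d = (4, -13, 16).
AP = (0, 84, -42); AP·d = -1764, |AP|² = 8820, |d|² = 441.
distance² = |AP|² − (AP·d)²/|d|² = 8820 − 3111696/441 = 1764, so the distance is 42.

42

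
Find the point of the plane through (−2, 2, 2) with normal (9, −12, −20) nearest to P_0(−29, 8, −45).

(-38, 20, -25)

The perpendicular from P_0 has direction n = (9, −12, −20): r = (−29, 8, −45) + μ(9, −12, −20).
Substitute into the plane: n·(P_0 + μn) = -82 gives 543 + 625μ = -82, so μ = -1.
Foot = (−29, 8, −45) + (-1)·(9, −12, −20) = (−38, 20, −25).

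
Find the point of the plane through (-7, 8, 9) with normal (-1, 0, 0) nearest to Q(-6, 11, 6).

n = (-1, 0, 0), |n|² = 1, and n·Q − 7 = -1.
t = -1/1 = -1, so the foot is Q − t·n = (-6, 11, 6) − (-1)·(-1, 0, 0) = (-7, 11, 6).

(-7, 11, 6)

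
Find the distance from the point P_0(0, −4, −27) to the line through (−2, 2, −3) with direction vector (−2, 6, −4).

Direction vector d = (−2, 6, −4).
AP = (2, −6, −24), and AP × d = (168, 56, 0).
|AP × d|² = 31360 and |d|² = 56, so the distance is √(31360/56) = √560 = 4√35.

4√35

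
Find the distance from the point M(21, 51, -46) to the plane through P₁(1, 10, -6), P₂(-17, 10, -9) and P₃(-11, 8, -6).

14√73/73

P₁P₂ = (-18, 0, -3) and P₁P₃ = (-12, -2, 0), so a normal is n = P₁P₂ × P₁P₃ = (-6, 36, 36).
d = |(-6)·21 + 36·51 + 36·(-46) − 138| / √(36 + 1296 + 1296) = |-84| / (6√73) = 14/√73.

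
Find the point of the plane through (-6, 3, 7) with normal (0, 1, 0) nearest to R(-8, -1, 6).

n = (0, 1, 0), |n|² = 1, and n·R − 3 = -4.
t = -4/1 = -4, so the foot is R − t·n = (-8, -1, 6) − (-4)·(0, 1, 0) = (-8, 3, 6).

(-8, 3, 6)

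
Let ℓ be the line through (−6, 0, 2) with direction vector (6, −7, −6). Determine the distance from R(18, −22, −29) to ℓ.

√85

Direction vector d = (6, −7, −6).
AP = (24, −22, −31), and AP × d = (−85, −42, −36).
|AP × d|² = 10285 and |d|² = 121, so the distance is √(10285/121) = √85.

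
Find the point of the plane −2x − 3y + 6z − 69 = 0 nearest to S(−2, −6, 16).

(0, -3, 10)

The perpendicular from S has direction n = (−2, −3, 6): r = (−2, −6, 16) + t(−2, −3, 6).
Substitute into the plane: n·(S + tn) = 69 gives 118 + 49t = 69, so t = -1.
Foot = (−2, −6, 16) + (-1)·(−2, −3, 6) = (0, −3, 10).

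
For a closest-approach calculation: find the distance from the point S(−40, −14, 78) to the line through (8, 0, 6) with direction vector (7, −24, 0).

Direction vector d = (7, −24, 0).
AP = (−48, −14, 72), and AP × d = (1728, 504, 1250).
|AP × d|² = 4802500 and |d|² = 625, so the distance is √(4802500/625) = √7684 = 2√1921.

2√1921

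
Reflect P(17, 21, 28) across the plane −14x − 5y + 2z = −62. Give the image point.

n = (−14, −5, 2), |n|² = 225, n·P − (-62) = -225, so t = -225/225 = -1.
Foot F = P − (-1)·n = (3, 16, 30); the reflection is 2F − P = (−11, 11, 32).

(-11, 11, 32)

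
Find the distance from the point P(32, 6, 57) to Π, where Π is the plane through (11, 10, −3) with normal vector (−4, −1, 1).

The plane has equation n·(r − (11, 10, −3)) = 0, i.e. n·r = -57.
Then n·(32, 6, 57) − (−57) = −20.
|n| = √(16 + 1 + 1) = 3√2, so the distance is |-20|/(3√2) = 10√2/3.

10√2/3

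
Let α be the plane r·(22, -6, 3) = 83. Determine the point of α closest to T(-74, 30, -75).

(14, 6, -63)

The perpendicular from T has direction n = (22, -6, 3): r = (-74, 30, -75) + μ(22, -6, 3).
Substitute into the plane: n·(T + μn) = 83 gives -2033 + 529μ = 83, so μ = 4.
Foot = (-74, 30, -75) + 4·(22, -6, 3) = (14, 6, -63).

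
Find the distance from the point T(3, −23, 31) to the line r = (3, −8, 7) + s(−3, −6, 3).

Direction vector d = (−3, −6, 3).
AP = (0, −15, 24); AP·d = 162, |AP|² = 801, |d|² = 54.
distance² = |AP|² − (AP·d)²/|d|² = 801 − 26244/54 = 315, so the distance is 3√35.

3√35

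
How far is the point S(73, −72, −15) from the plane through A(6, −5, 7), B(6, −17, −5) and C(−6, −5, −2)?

AB = (0, −12, −12) and AC = (−12, 0, −9), so a normal is n = AB × AC = (108, 144, −144).
Then n·(73, −72, −15) − (−1080) = 756.
|n| = √(11664 + 20736 + 20736) = 36√41, so the distance is |756|/(36√41) = 21/√41.

21/√41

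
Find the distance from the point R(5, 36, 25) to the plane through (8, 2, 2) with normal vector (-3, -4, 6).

11√61/61

The plane has equation n·(r − (8, 2, 2)) = 0, i.e. n·r = -20.
Then n·(5, 36, 25) - (-20) = 11.
|n| = √(9 + 16 + 36) = √61, so the distance is |11|/√61 = 11/√61.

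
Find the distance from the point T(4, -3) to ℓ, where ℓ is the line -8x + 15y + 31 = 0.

46/17

The normal to the line is n = (-8, 15) with |n| = 17.
|n·T − (-31)| = |-77 − (-31)| = 46, so the distance is 46/17.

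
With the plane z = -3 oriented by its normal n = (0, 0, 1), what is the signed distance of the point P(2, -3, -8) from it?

n·P − (-3) = -5.
|n| = 1, so the signed distance is -5/1 = -5.

-5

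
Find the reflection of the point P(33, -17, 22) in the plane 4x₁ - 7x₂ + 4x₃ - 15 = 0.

(1, 39, -10)

n = (4, -7, 4), |n|² = 81, n·P − 15 = 324, so t = 324/81 = 4.
Foot F = P − 4·n = (17, 11, 6); the reflection is 2F − P = (1, 39, -10).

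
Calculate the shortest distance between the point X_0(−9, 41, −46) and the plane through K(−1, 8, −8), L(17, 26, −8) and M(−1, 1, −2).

20/11

KL = (18, 18, 0) and KM = (0, −7, 6), so a normal is n = KL × KM = (108, −108, −126).
d = |108·(-9) + (-108)·41 + (-126)·(-46) − 36| / √(11664 + 11664 + 15876) = |360| / 198 = 20/11.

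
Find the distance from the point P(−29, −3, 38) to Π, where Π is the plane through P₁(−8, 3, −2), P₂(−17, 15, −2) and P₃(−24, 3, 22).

14/17

P₁P₂ = (−9, 12, 0) and P₁P₃ = (−16, 0, 24), so a normal is n = P₁P₂ × P₁P₃ = (288, 216, 192).
n = (288, 216, 192); n·P − (-2040) = 336; |n| = 408; distance = 336/408 = 14/17.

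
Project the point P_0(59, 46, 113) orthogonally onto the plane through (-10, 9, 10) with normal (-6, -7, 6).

(619/11, 471/11, 1273/11)

n = (-6, -7, 6), |n|² = 121, and n·P_0 − 57 = -55.
t = -55/121 = -5/11, so the foot is P_0 − t·n = (59, 46, 113) − (-5/11)·(-6, -7, 6) = (619/11, 471/11, 1273/11).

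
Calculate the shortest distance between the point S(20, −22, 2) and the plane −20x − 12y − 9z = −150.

n = (−20, −12, −9); n·P − (-150) = -4; |n| = 25; distance = 4/25.

4/25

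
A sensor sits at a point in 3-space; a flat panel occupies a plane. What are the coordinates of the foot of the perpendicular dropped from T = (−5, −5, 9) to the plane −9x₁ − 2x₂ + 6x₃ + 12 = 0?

The perpendicular from T has direction n = (−9, −2, 6): r = (−5, −5, 9) + λ(−9, −2, 6).
Substitute into the plane: n·(T + λn) = -12 gives 109 + 121λ = -12, so λ = -1.
Foot = (−5, −5, 9) + (-1)·(−9, −2, 6) = (4, −3, 3).

(4, -3, 3)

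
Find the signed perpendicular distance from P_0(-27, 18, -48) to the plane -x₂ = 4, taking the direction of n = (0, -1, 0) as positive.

-22

n·P_0 − 4 = -22.
|n| = 1, so the signed distance is -22/1 = -22.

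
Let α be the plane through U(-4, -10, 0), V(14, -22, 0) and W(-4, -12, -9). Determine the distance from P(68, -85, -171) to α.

9

UV = (18, -12, 0) and UW = (0, -2, -9), so a normal is n = UV × UW = (108, 162, -36).
Then n·(68, -85, -171) - (-2052) = 1782.
|n| = √(11664 + 26244 + 1296) = 198, so the distance is |1782|/198 = 9.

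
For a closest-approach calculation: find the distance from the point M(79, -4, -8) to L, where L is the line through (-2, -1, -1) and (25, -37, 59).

9√74

A direction vector is d = (27, -36, 60).
AP = (81, -3, -7); AP·d = 1875, |AP|² = 6619, |d|² = 5625.
distance² = |AP|² − (AP·d)²/|d|² = 6619 − 3515625/5625 = 5994, so the distance is 9√74.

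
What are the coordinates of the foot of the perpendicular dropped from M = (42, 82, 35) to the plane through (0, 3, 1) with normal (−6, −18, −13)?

The perpendicular from M has direction n = (−6, −18, −13): r = (42, 82, 35) + μ(−6, −18, −13).
Substitute into the plane: n·(M + μn) = -67 gives -2183 + 529μ = -67, so μ = 4.
Foot = (42, 82, 35) + 4·(−6, −18, −13) = (18, 10, −17).

(18, 10, -17)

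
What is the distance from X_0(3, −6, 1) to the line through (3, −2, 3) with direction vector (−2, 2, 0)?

Direction vector d = (−2, 2, 0).
AP = (0, −4, −2), and AP × d = (4, 4, −8).
|AP × d|² = 96 and |d|² = 8, so the distance is √(96/8) = √12 = 2√3.

2√3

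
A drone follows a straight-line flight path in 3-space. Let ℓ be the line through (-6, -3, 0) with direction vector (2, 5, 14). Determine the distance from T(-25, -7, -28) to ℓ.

Direction vector d = (2, 5, 14).
AP = (-19, -4, -28); AP·d = -450, |AP|² = 1161, |d|² = 225.
distance² = |AP|² − (AP·d)²/|d|² = 1161 − 202500/225 = 261, so the distance is 3√29.

3√29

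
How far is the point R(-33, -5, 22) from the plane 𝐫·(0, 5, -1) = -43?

n = (0, 5, -1); n·P − (-43) = -4; |n| = √26; distance = 4/√26.

2√26/13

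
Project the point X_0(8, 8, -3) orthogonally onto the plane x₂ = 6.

(8, 6, -3)

The perpendicular from X_0 has direction n = (0, 1, 0): r = (8, 8, -3) + λ(0, 1, 0).
Substitute into the plane: n·(X_0 + λn) = 6 gives 8 + 1λ = 6, so λ = -2.
Foot = (8, 8, -3) + (-2)·(0, 1, 0) = (8, 6, -3).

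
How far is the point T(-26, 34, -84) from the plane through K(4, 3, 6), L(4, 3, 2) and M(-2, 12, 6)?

KL = (0, 0, -4) and KM = (-6, 9, 0), so a normal is n = KL × KM = (36, 24, 0).
d = |36·(-26) + 24·34 − 216| / √(1296 + 576 + 0) = |-336| / (12√13) = 28/√13.

28/√13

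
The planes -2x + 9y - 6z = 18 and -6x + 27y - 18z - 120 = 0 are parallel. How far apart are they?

Divide the second equation by 3 to match normals: -2x + 9y - 6z = 40.
With common normal n = (-2, 9, -6) (|n| = 11), the distance is |18 − 40|/|n| = 22/11 = 2.

2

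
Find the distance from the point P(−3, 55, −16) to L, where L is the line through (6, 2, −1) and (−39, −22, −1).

3√314

A direction vector is d = (−45, −24, 0).
AP = (−9, 53, −15), and AP × d = (−360, 675, 2601).
|AP × d|² = 7350426 and |d|² = 2601, so the distance is √(7350426/2601) = √2826 = 3√314.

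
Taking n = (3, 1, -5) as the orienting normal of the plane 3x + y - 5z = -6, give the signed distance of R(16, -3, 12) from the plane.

-9/√35

n·R − (-6) = -9.
|n| = √35, so the signed distance is -9/√35.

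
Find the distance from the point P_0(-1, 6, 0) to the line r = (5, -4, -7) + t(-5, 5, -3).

3√14

Direction vector d = (-5, 5, -3).
AP = (-6, 10, 7); AP·d = 59, |AP|² = 185, |d|² = 59.
distance² = |AP|² − (AP·d)²/|d|² = 185 − 3481/59 = 126, so the distance is 3√14.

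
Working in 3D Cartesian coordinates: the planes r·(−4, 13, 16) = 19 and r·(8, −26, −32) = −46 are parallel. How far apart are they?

4/21

Divide the second equation by -2 to match normals: −4x₁ + 13x₂ + 16x₃ = 23.
With common normal n = (−4, 13, 16) (|n| = 21), the distance is |19 − 23|/|n| = 4/21.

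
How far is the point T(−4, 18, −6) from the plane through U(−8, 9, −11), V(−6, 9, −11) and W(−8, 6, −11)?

UV = (2, 0, 0) and UW = (0, −3, 0), so a normal is n = UV × UW = (0, 0, −6).
n = (0, 0, −6); n·P − 66 = -30; |n| = 6; distance = 30/6 = 5.

5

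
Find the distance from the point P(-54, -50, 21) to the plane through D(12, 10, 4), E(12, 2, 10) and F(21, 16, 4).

20√29/29

DE = (0, -8, 6) and DF = (9, 6, 0), so a normal is n = DE × DF = (-36, 54, 72).
d = |(-36)·(-54) + 54·(-50) + 72·21 − 396| / √(1296 + 2916 + 5184) = |360| / (18√29) = 20√29/29.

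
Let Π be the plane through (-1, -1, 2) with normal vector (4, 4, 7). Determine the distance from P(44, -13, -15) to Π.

The plane has equation n·(r − (-1, -1, 2)) = 0, i.e. n·r = 6.
Then n·(44, -13, -15) - 6 = 13.
|n| = √(16 + 16 + 49) = 9, so the distance is |13|/9 = 13/9.

13/9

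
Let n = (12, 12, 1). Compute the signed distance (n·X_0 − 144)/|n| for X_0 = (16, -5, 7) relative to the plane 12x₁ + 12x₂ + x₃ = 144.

n·X_0 − 144 = -5.
|n| = 17, so the signed distance is -5/17.

-5/17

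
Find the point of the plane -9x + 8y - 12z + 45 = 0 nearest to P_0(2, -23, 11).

n = (-9, 8, -12), |n|² = 289, and n·P_0 − (-45) = -289.
t = -289/289 = -1, so the foot is P_0 − t·n = (2, -23, 11) − (-1)·(-9, 8, -12) = (-7, -15, -1).

(-7, -15, -1)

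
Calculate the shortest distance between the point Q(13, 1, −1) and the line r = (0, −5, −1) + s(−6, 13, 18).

Direction vector d = (−6, 13, 18).
AP = (13, 6, 0), and AP × d = (108, −234, 205).
|AP × d|² = 108445 and |d|² = 529, so the distance is √(108445/529) = √205.

√205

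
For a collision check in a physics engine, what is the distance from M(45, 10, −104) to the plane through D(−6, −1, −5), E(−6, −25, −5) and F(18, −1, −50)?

27/17

DE = (0, −24, 0) and DF = (24, 0, −45), so a normal is n = DE × DF = (1080, 0, 576).
Then n·(45, 10, −104) − (−9360) = −1944.
|n| = √(1166400 + 0 + 331776) = 1224, so the distance is |-1944|/1224 = 27/17.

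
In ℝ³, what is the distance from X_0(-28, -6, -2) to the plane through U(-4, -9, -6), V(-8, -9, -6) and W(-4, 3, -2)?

UV = (-4, 0, 0) and UW = (0, 12, 4), so a normal is n = UV × UW = (0, 16, -48).
Then n·(-28, -6, -2) - 144 = -144.
|n| = √(0 + 256 + 2304) = 16√10, so the distance is |-144|/(16√10) = 9√10/10.

9/√10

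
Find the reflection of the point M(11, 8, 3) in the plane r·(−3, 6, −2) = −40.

With n = (−3, 6, −2), the signed offset is (n·M − (-40))/|n|² = 49/49 = 1.
M' = M − 2t·n = (11, 8, 3) − 2·(−3, 6, −2) = (17, −4, 7).

(17, -4, 7)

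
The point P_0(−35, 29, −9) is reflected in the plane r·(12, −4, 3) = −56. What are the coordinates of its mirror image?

(37, 5, 9)

n = (12, −4, 3), |n|² = 169, n·P_0 − (-56) = -507, so t = -507/169 = -3.
Foot F = P_0 − (-3)·n = (1, 17, 0); the reflection is 2F − P_0 = (37, 5, 9).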